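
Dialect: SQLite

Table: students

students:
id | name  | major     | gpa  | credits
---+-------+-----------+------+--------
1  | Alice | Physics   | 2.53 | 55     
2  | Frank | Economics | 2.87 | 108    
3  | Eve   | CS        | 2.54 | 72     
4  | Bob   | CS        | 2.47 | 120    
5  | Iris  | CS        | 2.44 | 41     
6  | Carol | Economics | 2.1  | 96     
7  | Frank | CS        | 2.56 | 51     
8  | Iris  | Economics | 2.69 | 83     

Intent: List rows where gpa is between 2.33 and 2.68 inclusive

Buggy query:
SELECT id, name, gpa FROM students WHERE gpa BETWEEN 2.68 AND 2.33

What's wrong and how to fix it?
Bug: The bounds are reversed; BETWEEN a AND b requires a <= b to match anything

Fix: Write BETWEEN 2.33 AND 2.68

Corrected query:
SELECT id, name, gpa FROM students WHERE gpa BETWEEN 2.33 AND 2.68

Result:
id | name  | gpa 
---+-------+-----
1  | Alice | 2.53
3  | Eve   | 2.54
4  | Bob   | 2.47
5  | Iris  | 2.44
7  | Frank | 2.56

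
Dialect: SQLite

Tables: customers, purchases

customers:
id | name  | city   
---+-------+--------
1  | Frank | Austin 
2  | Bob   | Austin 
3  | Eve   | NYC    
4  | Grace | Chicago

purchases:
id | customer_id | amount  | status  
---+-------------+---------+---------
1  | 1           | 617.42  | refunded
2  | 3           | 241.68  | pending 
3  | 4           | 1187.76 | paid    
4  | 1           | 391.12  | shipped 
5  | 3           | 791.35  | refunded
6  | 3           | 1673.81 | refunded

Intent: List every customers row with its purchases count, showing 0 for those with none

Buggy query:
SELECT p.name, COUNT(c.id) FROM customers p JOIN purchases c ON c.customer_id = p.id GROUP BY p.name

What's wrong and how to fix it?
Bug: An inner join excludes parents with zero children

Fix: Use LEFT JOIN so parents without children still appear (COUNT(c.id) gives 0)

Corrected query:
SELECT p.name, COUNT(c.id) FROM customers p LEFT JOIN purchases c ON c.customer_id = p.id GROUP BY p.name

Result:
name  | COUNT(c.id)
------+------------
Bob   | 0          
Eve   | 3          
Frank | 2          
Grace | 1          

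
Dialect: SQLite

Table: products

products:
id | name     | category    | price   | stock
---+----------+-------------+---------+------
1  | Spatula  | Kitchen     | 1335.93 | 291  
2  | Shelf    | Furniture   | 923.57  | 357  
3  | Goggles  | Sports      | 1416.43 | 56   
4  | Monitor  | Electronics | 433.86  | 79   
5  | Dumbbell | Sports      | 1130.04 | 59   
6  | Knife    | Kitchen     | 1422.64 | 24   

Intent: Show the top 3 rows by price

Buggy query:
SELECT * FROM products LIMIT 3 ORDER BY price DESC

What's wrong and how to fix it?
Bug: ORDER BY cannot follow LIMIT; LIMIT is the final clause

Fix: Sort with ORDER BY, then apply LIMIT

Corrected query:
SELECT * FROM products ORDER BY price DESC LIMIT 3

Result:
id | name    | category | price   | stock
---+---------+----------+---------+------
6  | Knife   | Kitchen  | 1422.64 | 24   
3  | Goggles | Sports   | 1416.43 | 56   
1  | Spatula | Kitchen  | 1335.93 | 291  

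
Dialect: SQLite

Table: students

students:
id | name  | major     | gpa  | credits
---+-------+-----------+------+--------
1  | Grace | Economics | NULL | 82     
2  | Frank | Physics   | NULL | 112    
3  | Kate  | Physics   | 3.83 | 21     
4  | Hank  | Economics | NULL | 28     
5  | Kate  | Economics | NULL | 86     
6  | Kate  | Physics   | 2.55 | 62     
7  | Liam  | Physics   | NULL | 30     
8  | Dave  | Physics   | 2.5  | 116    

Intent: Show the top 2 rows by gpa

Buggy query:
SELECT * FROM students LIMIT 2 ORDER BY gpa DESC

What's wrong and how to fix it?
Bug: LIMIT must come after ORDER BY

Fix: Sort with ORDER BY, then apply LIMIT

Corrected query:
SELECT * FROM students ORDER BY gpa DESC LIMIT 2

Result:
id | name | major   | gpa  | credits
---+------+---------+------+--------
3  | Kate | Physics | 3.83 | 21     
6  | Kate | Physics | 2.55 | 62     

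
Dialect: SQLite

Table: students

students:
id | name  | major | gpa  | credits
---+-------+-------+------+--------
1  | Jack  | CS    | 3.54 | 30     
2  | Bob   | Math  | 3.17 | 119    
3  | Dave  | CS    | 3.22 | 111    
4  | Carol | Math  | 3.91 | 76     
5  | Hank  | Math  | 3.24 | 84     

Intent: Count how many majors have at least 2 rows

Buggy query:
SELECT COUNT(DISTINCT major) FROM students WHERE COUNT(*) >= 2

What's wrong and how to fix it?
Bug: COUNT(*) cannot appear in WHERE; the per-group count doesn't exist yet

Fix: Group first with HAVING COUNT(*) >= 2, then COUNT the resulting groups

Corrected query:
SELECT COUNT(*) FROM (SELECT major FROM students GROUP BY major HAVING COUNT(*) >= 2)

Result:
COUNT(*)
--------
2       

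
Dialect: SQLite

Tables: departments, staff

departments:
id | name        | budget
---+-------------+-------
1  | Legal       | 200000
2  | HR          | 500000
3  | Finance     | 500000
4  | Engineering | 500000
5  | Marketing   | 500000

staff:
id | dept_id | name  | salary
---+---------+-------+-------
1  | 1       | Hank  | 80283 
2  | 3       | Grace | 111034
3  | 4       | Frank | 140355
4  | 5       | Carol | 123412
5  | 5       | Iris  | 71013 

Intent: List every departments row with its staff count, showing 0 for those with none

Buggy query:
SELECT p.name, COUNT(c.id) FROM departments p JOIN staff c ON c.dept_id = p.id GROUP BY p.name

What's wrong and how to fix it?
Bug: An inner join excludes parents with zero children

Fix: Switch to LEFT JOIN to retain unmatched parent rows

Corrected query:
SELECT p.name, COUNT(c.id) FROM departments p LEFT JOIN staff c ON c.dept_id = p.id GROUP BY p.name

Result:
name        | COUNT(c.id)
------------+------------
Engineering | 1          
Finance     | 1          
HR          | 0          
Legal       | 1          
Marketing   | 2          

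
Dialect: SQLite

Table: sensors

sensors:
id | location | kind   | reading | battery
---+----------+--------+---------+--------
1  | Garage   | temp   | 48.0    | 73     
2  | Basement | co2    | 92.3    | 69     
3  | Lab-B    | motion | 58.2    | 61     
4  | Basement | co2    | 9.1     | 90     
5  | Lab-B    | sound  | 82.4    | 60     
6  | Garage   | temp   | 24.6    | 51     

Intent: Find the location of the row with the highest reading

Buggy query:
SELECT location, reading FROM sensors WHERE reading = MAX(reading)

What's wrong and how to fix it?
Bug: WHERE is evaluated per row; an aggregate over the whole table isn't defined there

Fix: Use a subquery: WHERE reading = (SELECT MAX(reading) FROM sensors)

Corrected query:
SELECT location, reading FROM sensors WHERE reading = (SELECT MAX(reading) FROM sensors)

Result:
location | reading
---------+--------
Basement | 92.3   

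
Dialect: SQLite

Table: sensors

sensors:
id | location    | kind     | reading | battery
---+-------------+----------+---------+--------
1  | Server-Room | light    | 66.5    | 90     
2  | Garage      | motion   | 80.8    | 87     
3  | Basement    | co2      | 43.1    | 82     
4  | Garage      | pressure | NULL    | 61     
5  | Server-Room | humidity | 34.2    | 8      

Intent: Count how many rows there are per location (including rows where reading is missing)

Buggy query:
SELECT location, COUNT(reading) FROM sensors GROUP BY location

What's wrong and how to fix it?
Bug: COUNT(reading) skips NULLs, so groups with missing reading are undercounted

Fix: Use COUNT(*) to count all rows regardless of NULL

Corrected query:
SELECT location, COUNT(*) FROM sensors GROUP BY location

Result:
location    | COUNT(*)
------------+---------
Basement    | 1       
Garage      | 2       
Server-Room | 2       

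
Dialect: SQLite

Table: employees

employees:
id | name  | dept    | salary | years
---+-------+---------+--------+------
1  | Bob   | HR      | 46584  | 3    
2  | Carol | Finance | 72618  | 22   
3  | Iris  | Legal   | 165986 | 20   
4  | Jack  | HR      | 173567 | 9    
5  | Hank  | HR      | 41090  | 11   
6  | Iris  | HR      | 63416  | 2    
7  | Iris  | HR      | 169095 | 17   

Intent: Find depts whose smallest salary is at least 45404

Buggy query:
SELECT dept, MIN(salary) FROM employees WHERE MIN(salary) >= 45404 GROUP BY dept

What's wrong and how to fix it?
Bug: Aggregates like MIN are computed per group after WHERE runs

Fix: Use HAVING for the per-group MIN condition

Corrected query:
SELECT dept, MIN(salary) FROM employees GROUP BY dept HAVING MIN(salary) >= 45404

Result:
dept    | MIN(salary)
--------+------------
Finance | 72618      
Legal   | 165986     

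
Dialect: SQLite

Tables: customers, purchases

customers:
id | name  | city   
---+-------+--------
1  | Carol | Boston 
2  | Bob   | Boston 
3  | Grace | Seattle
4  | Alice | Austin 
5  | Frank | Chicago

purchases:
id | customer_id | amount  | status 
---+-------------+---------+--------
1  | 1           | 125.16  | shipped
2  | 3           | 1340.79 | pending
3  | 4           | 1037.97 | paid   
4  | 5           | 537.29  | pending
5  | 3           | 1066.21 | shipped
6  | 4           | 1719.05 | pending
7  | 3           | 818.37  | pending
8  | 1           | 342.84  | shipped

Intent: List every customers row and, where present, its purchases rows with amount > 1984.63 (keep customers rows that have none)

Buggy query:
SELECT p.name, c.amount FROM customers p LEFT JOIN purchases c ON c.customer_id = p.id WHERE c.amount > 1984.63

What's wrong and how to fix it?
Bug: Filtering c.amount in WHERE discards the NULL rows produced by LEFT JOIN, turning it into an inner join

Fix: Move the right-table condition into the ON clause so unmatched parents are kept

Corrected query:
SELECT p.name, c.amount FROM customers p LEFT JOIN purchases c ON c.customer_id = p.id AND c.amount > 1984.63

Result:
name  | amount
------+-------
Carol | NULL  
Bob   | NULL  
Grace | NULL  
Alice | NULL  
Frank | NULL  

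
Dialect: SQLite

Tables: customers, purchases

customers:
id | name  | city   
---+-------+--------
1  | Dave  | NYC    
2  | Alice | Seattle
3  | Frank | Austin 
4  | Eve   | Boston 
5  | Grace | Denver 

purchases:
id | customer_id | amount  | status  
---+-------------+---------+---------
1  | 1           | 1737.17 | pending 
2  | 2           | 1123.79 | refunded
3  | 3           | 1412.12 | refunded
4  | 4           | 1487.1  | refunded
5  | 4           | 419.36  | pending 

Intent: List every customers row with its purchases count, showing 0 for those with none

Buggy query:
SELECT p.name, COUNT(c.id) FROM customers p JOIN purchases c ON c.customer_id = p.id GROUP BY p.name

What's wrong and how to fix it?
Bug: INNER JOIN drops customers rows that have no matching purchases rows

Fix: Switch to LEFT JOIN to retain unmatched parent rows

Corrected query:
SELECT p.name, COUNT(c.id) FROM customers p LEFT JOIN purchases c ON c.customer_id = p.id GROUP BY p.name

Result:
name  | COUNT(c.id)
------+------------
Alice | 1          
Dave  | 1          
Eve   | 2          
Frank | 1          
Grace | 0          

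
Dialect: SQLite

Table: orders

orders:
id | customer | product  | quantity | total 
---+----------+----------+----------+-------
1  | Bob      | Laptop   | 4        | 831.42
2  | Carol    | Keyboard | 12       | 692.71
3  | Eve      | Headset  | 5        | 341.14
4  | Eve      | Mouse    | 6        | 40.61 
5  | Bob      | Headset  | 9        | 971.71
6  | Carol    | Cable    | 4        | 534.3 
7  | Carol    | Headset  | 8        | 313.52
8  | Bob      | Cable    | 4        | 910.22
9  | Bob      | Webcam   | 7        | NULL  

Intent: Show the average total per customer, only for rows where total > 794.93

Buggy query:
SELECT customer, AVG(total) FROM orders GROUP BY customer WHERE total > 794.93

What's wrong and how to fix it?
Bug: WHERE cannot follow GROUP BY

Fix: Move the WHERE clause before GROUP BY

Corrected query:
SELECT customer, AVG(total) FROM orders WHERE total > 794.93 GROUP BY customer

Result:
customer | AVG(total)
---------+-----------
Bob      | 904.45    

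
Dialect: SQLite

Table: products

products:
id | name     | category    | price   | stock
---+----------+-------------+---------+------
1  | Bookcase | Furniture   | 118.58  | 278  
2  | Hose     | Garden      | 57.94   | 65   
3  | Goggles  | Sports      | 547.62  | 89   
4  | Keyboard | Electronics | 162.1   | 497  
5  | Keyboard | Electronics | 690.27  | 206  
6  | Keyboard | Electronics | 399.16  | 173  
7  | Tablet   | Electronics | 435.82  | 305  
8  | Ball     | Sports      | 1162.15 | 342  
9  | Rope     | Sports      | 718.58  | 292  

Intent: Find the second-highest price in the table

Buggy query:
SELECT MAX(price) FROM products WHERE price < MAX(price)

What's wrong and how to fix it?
Bug: The inner MAX is an aggregate inside WHERE, which is not allowed

Fix: Compute the overall MAX in a subquery, then take MAX of rows below it

Corrected query:
SELECT MAX(price) FROM products WHERE price < (SELECT MAX(price) FROM products)

Result:
MAX(price)
----------
718.58    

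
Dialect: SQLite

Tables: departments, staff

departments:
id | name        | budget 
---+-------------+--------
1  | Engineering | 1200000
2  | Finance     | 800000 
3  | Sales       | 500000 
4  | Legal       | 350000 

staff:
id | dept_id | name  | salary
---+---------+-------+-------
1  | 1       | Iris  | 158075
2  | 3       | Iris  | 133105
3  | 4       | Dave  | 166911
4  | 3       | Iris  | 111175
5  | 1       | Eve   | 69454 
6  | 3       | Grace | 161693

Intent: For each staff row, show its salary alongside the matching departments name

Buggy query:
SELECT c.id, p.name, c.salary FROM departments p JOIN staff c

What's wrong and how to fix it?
Bug: Missing join condition: each staff row is matched to all departments rows instead of just its own

Fix: Specify the join condition linking the foreign key to the parent id

Corrected query:
SELECT c.id, p.name, c.salary FROM departments p JOIN staff c ON c.dept_id = p.id

Result:
id | name        | salary
---+-------------+-------
1  | Engineering | 158075
2  | Sales       | 133105
3  | Legal       | 166911
4  | Sales       | 111175
5  | Engineering | 69454 
6  | Sales       | 161693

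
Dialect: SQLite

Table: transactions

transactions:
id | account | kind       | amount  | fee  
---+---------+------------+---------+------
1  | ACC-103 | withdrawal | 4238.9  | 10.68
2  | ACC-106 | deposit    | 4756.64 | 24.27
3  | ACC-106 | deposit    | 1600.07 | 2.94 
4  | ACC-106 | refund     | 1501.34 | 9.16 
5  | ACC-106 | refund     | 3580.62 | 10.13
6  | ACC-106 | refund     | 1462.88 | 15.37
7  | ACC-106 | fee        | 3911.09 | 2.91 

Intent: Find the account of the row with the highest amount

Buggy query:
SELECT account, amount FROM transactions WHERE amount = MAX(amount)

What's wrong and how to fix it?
Bug: MAX(amount) is an aggregate and cannot be used directly in WHERE

Fix: Wrap MAX in a scalar subquery so WHERE compares against a single value

Corrected query:
SELECT account, amount FROM transactions WHERE amount = (SELECT MAX(amount) FROM transactions)

Result:
account | amount 
--------+--------
ACC-106 | 4756.64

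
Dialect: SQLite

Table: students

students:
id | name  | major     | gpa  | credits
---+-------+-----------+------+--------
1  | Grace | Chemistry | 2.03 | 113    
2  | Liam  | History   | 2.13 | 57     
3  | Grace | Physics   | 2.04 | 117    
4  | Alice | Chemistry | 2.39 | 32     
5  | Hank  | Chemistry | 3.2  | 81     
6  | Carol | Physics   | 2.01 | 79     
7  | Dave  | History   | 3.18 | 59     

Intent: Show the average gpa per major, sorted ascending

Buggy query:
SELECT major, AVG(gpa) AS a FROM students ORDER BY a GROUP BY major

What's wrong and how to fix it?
Bug: GROUP BY must precede ORDER BY

Fix: Reorder: SELECT … FROM … GROUP BY … ORDER BY …

Corrected query:
SELECT major, AVG(gpa) AS a FROM students GROUP BY major ORDER BY a

Result:
major     | a    
----------+------
Physics   | 2.025
Chemistry | 2.54 
History   | 2.655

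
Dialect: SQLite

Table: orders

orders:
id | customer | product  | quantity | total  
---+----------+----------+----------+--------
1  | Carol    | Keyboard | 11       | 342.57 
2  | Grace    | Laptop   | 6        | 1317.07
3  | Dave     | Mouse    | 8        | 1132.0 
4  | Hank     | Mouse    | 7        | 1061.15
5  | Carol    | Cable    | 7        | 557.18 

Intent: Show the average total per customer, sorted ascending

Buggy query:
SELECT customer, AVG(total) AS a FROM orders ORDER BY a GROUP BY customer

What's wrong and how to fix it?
Bug: ORDER BY appears before GROUP BY; SQL clause order requires GROUP BY first

Fix: Reorder: SELECT … FROM … GROUP BY … ORDER BY …

Corrected query:
SELECT customer, AVG(total) AS a FROM orders GROUP BY customer ORDER BY a

Result:
customer | a      
---------+--------
Carol    | 449.875
Hank     | 1061.15
Dave     | 1132   
Grace    | 1317.07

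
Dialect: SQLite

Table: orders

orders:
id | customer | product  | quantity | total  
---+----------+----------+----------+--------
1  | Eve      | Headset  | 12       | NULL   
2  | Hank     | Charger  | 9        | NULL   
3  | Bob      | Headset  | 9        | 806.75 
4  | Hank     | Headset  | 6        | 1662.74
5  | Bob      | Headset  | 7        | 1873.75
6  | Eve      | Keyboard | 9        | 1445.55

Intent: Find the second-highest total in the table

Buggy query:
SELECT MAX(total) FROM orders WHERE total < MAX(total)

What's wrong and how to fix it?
Bug: The inner MAX is an aggregate inside WHERE, which is not allowed

Fix: Compute the overall MAX in a subquery, then take MAX of rows below it

Corrected query:
SELECT MAX(total) FROM orders WHERE total < (SELECT MAX(total) FROM orders)

Result:
MAX(total)
----------
1662.74   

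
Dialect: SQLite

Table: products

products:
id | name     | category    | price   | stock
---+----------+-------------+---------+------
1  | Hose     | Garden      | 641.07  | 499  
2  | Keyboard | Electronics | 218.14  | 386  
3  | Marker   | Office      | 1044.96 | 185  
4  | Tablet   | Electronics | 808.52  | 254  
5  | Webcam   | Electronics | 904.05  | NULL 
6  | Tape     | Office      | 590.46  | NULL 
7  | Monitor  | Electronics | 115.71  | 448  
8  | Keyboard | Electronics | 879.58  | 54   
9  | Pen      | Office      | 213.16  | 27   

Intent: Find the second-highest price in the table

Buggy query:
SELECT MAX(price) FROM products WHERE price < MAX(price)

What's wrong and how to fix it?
Bug: The inner MAX is an aggregate inside WHERE, which is not allowed

Fix: Compute the overall MAX in a subquery, then take MAX of rows below it

Corrected query:
SELECT MAX(price) FROM products WHERE price < (SELECT MAX(price) FROM products)

Result:
MAX(price)
----------
904.05    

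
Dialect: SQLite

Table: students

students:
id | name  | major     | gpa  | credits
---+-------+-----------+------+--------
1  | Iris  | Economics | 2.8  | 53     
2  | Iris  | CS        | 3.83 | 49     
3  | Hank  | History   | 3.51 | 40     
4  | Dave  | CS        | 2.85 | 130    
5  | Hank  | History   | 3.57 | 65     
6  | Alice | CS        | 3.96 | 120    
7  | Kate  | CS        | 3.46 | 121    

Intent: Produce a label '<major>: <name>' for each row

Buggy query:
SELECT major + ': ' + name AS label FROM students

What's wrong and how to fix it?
Bug: SQLite uses || for string concatenation; + coerces text to numbers (yielding 0)

Fix: Use the || operator for string concatenation

Corrected query:
SELECT major || ': ' || name AS label FROM students

Result:
label          
---------------
Economics: Iris
CS: Iris       
History: Hank  
CS: Dave       
History: Hank  
CS: Alice      
CS: Kate       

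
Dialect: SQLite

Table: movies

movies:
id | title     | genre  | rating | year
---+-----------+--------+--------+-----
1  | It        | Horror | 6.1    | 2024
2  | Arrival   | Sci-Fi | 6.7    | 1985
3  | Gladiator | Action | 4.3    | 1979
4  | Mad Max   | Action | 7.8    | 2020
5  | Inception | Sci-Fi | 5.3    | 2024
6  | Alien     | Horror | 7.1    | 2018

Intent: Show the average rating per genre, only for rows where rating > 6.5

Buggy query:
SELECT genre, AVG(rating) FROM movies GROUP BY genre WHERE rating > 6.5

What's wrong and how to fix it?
Bug: WHERE cannot follow GROUP BY

Fix: Move the WHERE clause before GROUP BY

Corrected query:
SELECT genre, AVG(rating) FROM movies WHERE rating > 6.5 GROUP BY genre

Result:
genre  | AVG(rating)
-------+------------
Action | 7.8        
Horror | 7.1        
Sci-Fi | 6.7        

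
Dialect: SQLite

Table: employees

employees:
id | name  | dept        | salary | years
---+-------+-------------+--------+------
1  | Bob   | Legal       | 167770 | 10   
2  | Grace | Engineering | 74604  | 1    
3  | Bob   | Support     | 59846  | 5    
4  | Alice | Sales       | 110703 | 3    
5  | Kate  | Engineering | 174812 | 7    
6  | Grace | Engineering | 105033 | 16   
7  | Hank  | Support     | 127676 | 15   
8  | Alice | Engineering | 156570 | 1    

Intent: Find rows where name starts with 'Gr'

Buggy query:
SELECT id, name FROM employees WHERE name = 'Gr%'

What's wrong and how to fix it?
Bug: Wildcards only work with LIKE; '=' treats '%' as a literal character

Fix: Use LIKE for wildcard pattern matching

Corrected query:
SELECT id, name FROM employees WHERE name LIKE 'Gr%'

Result:
id | name 
---+------
2  | Grace
6  | Grace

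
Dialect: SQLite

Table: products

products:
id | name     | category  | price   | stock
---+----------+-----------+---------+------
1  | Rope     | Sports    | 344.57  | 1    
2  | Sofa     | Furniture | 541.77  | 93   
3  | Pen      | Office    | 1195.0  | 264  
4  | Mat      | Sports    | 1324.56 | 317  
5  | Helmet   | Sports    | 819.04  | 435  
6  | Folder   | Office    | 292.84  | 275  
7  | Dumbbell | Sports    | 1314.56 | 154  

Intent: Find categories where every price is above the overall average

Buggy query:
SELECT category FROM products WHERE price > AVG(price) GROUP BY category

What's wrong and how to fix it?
Bug: WHERE evaluates per row before aggregation, so AVG() is unavailable

Fix: Use a subquery for AVG and a HAVING MIN(...) filter so the condition holds for every row in the group

Corrected query:
SELECT category FROM products GROUP BY category HAVING MIN(price) > (SELECT AVG(price) FROM products)

Result:
(no rows)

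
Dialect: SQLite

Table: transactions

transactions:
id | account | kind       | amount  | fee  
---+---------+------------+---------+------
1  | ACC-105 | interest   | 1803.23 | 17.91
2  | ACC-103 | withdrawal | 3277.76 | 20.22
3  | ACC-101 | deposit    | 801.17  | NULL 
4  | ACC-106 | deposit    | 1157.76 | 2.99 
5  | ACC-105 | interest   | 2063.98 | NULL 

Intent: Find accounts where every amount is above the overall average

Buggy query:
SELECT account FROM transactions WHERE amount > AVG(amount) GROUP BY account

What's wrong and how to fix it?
Bug: WHERE evaluates per row before aggregation, so AVG() is unavailable

Fix: Compute the overall average in a scalar subquery and compare each group's MIN against it in HAVING

Corrected query:
SELECT account FROM transactions GROUP BY account HAVING MIN(amount) > (SELECT AVG(amount) FROM transactions)

Result:
account
-------
ACC-103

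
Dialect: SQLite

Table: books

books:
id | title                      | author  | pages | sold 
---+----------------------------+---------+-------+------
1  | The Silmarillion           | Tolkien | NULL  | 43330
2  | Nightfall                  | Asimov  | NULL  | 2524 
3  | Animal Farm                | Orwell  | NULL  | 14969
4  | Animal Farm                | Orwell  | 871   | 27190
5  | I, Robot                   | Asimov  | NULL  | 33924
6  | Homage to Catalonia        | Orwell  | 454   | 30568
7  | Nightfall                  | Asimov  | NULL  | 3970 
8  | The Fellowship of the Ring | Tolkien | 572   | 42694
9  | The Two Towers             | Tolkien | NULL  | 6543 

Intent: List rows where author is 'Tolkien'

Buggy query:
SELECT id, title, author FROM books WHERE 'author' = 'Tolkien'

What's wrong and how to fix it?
Bug: 'author' in single quotes is a string literal, not the column; the comparison is literal-vs-literal and never true

Fix: Reference the column as author without single quotes

Corrected query:
SELECT id, title, author FROM books WHERE author = 'Tolkien'

Result:
id | title                      | author 
---+----------------------------+--------
1  | The Silmarillion           | Tolkien
8  | The Fellowship of the Ring | Tolkien
9  | The Two Towers             | Tolkien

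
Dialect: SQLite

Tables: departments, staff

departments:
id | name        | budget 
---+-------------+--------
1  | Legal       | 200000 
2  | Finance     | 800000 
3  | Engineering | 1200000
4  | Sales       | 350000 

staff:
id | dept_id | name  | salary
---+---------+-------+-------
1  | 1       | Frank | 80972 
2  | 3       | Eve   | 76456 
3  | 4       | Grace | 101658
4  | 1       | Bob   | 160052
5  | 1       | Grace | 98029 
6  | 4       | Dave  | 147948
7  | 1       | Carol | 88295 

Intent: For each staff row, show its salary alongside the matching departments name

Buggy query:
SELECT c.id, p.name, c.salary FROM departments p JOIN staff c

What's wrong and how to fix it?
Bug: JOIN with no ON clause produces a cartesian product; every staff row pairs with every departments row

Fix: Add ON c.dept_id = p.id to the JOIN

Corrected query:
SELECT c.id, p.name, c.salary FROM departments p JOIN staff c ON c.dept_id = p.id

Result:
id | name        | salary
---+-------------+-------
1  | Legal       | 80972 
2  | Engineering | 76456 
3  | Sales       | 101658
4  | Legal       | 160052
5  | Legal       | 98029 
6  | Sales       | 147948
7  | Legal       | 88295 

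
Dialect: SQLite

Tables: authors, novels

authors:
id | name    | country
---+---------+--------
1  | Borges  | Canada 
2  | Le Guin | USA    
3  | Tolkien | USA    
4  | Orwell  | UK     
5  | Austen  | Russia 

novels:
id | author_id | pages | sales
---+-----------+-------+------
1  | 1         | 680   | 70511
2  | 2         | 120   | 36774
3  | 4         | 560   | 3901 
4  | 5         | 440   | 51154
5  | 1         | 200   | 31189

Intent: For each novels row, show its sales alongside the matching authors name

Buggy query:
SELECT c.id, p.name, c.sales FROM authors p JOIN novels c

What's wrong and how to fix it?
Bug: JOIN with no ON clause produces a cartesian product; every novels row pairs with every authors row

Fix: Add ON c.author_id = p.id to the JOIN

Corrected query:
SELECT c.id, p.name, c.sales FROM authors p JOIN novels c ON c.author_id = p.id

Result:
id | name    | sales
---+---------+------
1  | Borges  | 70511
2  | Le Guin | 36774
3  | Orwell  | 3901 
4  | Austen  | 51154
5  | Borges  | 31189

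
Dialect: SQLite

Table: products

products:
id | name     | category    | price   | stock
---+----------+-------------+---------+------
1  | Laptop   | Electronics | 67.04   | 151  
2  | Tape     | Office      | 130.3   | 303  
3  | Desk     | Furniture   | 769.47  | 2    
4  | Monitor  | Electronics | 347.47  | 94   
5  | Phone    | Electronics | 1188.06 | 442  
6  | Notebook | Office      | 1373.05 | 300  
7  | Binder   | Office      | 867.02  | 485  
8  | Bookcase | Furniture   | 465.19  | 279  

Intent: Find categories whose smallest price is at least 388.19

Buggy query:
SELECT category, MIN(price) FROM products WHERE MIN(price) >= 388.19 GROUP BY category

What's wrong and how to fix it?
Bug: Aggregates like MIN are computed per group after WHERE runs

Fix: Replace WHERE with HAVING after the GROUP BY

Corrected query:
SELECT category, MIN(price) FROM products GROUP BY category HAVING MIN(price) >= 388.19

Result:
category  | MIN(price)
----------+-----------
Furniture | 465.19    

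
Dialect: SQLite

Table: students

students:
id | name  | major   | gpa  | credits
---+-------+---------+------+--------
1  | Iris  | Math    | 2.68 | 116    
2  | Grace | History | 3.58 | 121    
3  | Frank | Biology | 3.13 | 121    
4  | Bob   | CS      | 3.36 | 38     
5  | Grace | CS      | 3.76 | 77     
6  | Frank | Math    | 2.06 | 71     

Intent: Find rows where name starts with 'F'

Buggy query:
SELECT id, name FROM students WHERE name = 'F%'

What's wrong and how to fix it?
Bug: Wildcards only work with LIKE; '=' treats '%' as a literal character

Fix: Replace '=' with LIKE so 'F%' is treated as a pattern

Corrected query:
SELECT id, name FROM students WHERE name LIKE 'F%'

Result:
id | name 
---+------
3  | Frank
6  | Frank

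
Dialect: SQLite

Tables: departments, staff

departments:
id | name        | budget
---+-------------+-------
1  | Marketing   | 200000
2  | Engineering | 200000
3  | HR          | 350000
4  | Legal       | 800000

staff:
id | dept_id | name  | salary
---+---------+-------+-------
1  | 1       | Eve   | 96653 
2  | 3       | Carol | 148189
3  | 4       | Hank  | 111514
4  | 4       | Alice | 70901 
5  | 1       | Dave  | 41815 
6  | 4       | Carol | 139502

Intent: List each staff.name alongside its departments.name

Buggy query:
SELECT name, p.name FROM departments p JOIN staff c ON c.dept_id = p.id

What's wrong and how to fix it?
Bug: Both tables have a 'name' column; the unqualified reference is ambiguous

Fix: Prefix ambiguous columns with the table alias

Corrected query:
SELECT c.name, p.name FROM departments p JOIN staff c ON c.dept_id = p.id

Result:
name  | name     
------+----------
Eve   | Marketing
Carol | HR       
Hank  | Legal    
Alice | Legal    
Dave  | Marketing
Carol | Legal    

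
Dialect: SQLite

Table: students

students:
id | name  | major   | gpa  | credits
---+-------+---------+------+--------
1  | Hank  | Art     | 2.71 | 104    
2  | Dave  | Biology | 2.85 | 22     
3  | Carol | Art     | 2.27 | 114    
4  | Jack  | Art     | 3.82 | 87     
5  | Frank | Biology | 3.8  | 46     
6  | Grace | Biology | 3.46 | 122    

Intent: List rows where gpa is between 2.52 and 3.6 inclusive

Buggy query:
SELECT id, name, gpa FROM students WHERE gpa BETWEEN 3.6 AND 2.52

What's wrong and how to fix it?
Bug: The bounds are reversed; BETWEEN a AND b requires a <= b to match anything

Fix: Swap the bounds so the smaller value comes first

Corrected query:
SELECT id, name, gpa FROM students WHERE gpa BETWEEN 2.52 AND 3.6

Result:
id | name  | gpa 
---+-------+-----
1  | Hank  | 2.71
2  | Dave  | 2.85
6  | Grace | 3.46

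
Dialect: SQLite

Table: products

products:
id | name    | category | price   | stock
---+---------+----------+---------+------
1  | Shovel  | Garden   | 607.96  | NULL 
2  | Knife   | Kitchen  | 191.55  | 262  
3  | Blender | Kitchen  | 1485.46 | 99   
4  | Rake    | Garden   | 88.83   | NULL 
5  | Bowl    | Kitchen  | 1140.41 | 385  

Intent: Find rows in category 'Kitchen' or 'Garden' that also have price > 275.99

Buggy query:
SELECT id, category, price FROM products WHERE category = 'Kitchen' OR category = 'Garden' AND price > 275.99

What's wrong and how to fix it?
Bug: Without parentheses, AND is evaluated before OR, so the price filter only applies to the 'Garden' branch

Fix: Group the OR with parentheses (or use IN), then AND the threshold

Corrected query:
SELECT id, category, price FROM products WHERE (category = 'Kitchen' OR category = 'Garden') AND price > 275.99

Result:
id | category | price  
---+----------+--------
1  | Garden   | 607.96 
3  | Kitchen  | 1485.46
5  | Kitchen  | 1140.41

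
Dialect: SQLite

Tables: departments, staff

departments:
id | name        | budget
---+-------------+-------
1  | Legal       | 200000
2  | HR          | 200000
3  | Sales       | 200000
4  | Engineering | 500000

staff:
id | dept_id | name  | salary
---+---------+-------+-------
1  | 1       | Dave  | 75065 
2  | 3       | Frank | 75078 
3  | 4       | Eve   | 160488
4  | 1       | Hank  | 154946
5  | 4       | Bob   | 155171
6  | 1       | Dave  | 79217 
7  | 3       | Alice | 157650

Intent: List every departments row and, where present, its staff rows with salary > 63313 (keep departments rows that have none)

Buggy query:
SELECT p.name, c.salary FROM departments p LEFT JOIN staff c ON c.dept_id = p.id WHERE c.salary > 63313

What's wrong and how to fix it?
Bug: Filtering c.salary in WHERE discards the NULL rows produced by LEFT JOIN, turning it into an inner join

Fix: Move the right-table condition into the ON clause so unmatched parents are kept

Corrected query:
SELECT p.name, c.salary FROM departments p LEFT JOIN staff c ON c.dept_id = p.id AND c.salary > 63313

Result:
name        | salary
------------+-------
Legal       | 75065 
Legal       | 79217 
Legal       | 154946
HR          | NULL  
Sales       | 75078 
Sales       | 157650
Engineering | 155171
Engineering | 160488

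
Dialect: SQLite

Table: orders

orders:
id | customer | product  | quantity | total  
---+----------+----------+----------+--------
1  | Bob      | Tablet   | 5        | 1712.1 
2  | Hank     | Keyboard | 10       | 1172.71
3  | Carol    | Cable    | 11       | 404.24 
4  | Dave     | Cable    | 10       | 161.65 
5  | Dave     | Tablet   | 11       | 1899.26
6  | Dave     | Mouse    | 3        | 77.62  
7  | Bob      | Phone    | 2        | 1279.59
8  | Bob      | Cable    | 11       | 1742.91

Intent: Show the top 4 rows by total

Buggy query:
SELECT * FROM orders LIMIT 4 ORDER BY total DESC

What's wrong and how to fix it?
Bug: LIMIT must come after ORDER BY

Fix: Sort with ORDER BY, then apply LIMIT

Corrected query:
SELECT * FROM orders ORDER BY total DESC LIMIT 4

Result:
id | customer | product | quantity | total  
---+----------+---------+----------+--------
5  | Dave     | Tablet  | 11       | 1899.26
8  | Bob      | Cable   | 11       | 1742.91
1  | Bob      | Tablet  | 5        | 1712.1 
7  | Bob      | Phone   | 2        | 1279.59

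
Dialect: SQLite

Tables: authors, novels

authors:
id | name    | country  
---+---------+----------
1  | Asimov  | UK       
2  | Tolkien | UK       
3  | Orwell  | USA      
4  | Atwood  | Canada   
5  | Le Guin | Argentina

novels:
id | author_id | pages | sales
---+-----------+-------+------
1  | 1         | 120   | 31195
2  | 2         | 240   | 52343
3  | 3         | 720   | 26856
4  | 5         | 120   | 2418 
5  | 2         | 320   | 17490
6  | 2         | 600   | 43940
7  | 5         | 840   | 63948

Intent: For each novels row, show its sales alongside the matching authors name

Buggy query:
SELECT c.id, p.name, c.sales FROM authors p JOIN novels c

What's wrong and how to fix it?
Bug: JOIN with no ON clause produces a cartesian product; every novels row pairs with every authors row

Fix: Specify the join condition linking the foreign key to the parent id

Corrected query:
SELECT c.id, p.name, c.sales FROM authors p JOIN novels c ON c.author_id = p.id

Result:
id | name    | sales
---+---------+------
1  | Asimov  | 31195
2  | Tolkien | 52343
3  | Orwell  | 26856
4  | Le Guin | 2418 
5  | Tolkien | 17490
6  | Tolkien | 43940
7  | Le Guin | 63948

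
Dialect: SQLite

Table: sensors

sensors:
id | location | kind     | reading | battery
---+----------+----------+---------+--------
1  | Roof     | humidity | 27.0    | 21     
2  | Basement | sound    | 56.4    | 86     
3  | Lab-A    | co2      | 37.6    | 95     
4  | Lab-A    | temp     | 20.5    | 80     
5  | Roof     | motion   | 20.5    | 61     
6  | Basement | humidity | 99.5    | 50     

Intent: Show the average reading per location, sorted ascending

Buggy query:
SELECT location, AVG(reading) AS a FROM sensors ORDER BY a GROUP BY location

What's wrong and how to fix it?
Bug: ORDER BY appears before GROUP BY; SQL clause order requires GROUP BY first

Fix: Reorder: SELECT … FROM … GROUP BY … ORDER BY …

Corrected query:
SELECT location, AVG(reading) AS a FROM sensors GROUP BY location ORDER BY a

Result:
location | a    
---------+------
Roof     | 23.75
Lab-A    | 29.05
Basement | 77.95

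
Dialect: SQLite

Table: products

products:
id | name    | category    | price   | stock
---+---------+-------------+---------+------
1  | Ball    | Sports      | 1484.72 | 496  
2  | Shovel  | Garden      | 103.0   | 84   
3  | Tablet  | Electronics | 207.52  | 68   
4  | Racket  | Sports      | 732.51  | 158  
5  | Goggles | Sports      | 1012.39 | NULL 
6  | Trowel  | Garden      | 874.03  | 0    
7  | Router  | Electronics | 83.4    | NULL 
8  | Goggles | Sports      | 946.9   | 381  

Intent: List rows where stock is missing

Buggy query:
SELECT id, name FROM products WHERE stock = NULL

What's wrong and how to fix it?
Bug: '= NULL' is always unknown in SQL three-valued logic, so no rows match

Fix: Replace '= NULL' with 'IS NULL'

Corrected query:
SELECT id, name FROM products WHERE stock IS NULL

Result:
id | name   
---+--------
5  | Goggles
7  | Router 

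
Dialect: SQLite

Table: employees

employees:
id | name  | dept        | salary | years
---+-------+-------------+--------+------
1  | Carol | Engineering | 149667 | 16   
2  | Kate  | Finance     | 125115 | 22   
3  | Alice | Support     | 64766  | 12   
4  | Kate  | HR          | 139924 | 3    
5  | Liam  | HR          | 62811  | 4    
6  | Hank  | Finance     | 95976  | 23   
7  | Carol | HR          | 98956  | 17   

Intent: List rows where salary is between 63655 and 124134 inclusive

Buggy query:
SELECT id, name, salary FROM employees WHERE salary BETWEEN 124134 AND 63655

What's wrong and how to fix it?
Bug: BETWEEN expects the lower bound first; with 124134 AND 63655 the range is empty

Fix: Write BETWEEN 63655 AND 124134

Corrected query:
SELECT id, name, salary FROM employees WHERE salary BETWEEN 63655 AND 124134

Result:
id | name  | salary
---+-------+-------
3  | Alice | 64766 
6  | Hank  | 95976 
7  | Carol | 98956 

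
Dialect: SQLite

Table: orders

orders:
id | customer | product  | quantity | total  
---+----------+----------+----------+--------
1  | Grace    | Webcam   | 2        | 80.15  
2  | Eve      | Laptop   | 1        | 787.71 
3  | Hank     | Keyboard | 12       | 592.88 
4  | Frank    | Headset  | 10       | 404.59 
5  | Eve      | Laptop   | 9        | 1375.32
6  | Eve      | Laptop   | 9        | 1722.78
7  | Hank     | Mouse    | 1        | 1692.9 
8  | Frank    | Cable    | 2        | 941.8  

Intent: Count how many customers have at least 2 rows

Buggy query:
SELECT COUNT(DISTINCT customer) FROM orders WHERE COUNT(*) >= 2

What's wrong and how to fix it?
Bug: COUNT(*) cannot appear in WHERE; the per-group count doesn't exist yet

Fix: Group first with HAVING COUNT(*) >= 2, then COUNT the resulting groups

Corrected query:
SELECT COUNT(*) FROM (SELECT customer FROM orders GROUP BY customer HAVING COUNT(*) >= 2)

Result:
COUNT(*)
--------
3       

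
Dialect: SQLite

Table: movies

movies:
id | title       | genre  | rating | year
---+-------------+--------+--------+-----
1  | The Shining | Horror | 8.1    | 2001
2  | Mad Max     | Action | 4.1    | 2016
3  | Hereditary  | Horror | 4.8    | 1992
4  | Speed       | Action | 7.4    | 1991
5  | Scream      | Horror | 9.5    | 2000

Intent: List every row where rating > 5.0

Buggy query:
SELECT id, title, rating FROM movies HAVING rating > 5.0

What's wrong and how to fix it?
Bug: HAVING filters the output of aggregation, but this query has no GROUP BY and no aggregate functions, so SQLite rejects it (HAVING clause on a non-aggregate query); the condition here is per row

Fix: Replace HAVING with WHERE since the condition applies to individual rows

Corrected query:
SELECT id, title, rating FROM movies WHERE rating > 5.0

Result:
id | title       | rating
---+-------------+-------
1  | The Shining | 8.1   
4  | Speed       | 7.4   
5  | Scream      | 9.5   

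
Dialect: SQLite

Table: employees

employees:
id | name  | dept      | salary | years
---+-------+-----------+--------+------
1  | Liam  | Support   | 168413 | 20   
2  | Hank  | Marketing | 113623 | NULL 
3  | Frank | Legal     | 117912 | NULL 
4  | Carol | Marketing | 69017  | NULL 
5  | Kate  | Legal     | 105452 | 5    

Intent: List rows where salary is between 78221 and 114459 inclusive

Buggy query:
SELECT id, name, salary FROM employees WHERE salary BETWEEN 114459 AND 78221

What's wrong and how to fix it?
Bug: BETWEEN expects the lower bound first; with 114459 AND 78221 the range is empty

Fix: Swap the bounds so the smaller value comes first

Corrected query:
SELECT id, name, salary FROM employees WHERE salary BETWEEN 78221 AND 114459

Result:
id | name | salary
---+------+-------
2  | Hank | 113623
5  | Kate | 105452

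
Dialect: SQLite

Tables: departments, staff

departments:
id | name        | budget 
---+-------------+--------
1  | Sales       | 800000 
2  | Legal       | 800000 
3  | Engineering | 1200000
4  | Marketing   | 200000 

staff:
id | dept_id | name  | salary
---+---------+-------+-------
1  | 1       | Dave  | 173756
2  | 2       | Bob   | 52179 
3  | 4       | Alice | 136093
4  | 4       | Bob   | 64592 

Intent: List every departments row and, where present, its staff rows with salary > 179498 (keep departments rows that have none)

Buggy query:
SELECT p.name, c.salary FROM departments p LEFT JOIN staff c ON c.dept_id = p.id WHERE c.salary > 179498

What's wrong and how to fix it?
Bug: Filtering c.salary in WHERE discards the NULL rows produced by LEFT JOIN, turning it into an inner join

Fix: Put 'c.salary > 179498' in the JOIN's ON clause instead of WHERE

Corrected query:
SELECT p.name, c.salary FROM departments p LEFT JOIN staff c ON c.dept_id = p.id AND c.salary > 179498

Result:
name        | salary
------------+-------
Sales       | NULL  
Legal       | NULL  
Engineering | NULL  
Marketing   | NULL  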